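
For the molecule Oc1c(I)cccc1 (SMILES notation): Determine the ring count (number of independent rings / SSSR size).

1

In SMILES, each pair of matching ring-closure digits denotes one ring-closing bond; the number of such bonds equals the number of independent rings.
Ring-closure bonds here: 1.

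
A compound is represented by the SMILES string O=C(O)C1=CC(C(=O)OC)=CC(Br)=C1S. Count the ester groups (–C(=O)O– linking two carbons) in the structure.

The ester motif appears at heavy-atom position 7 in the SMILES.
Other groups present: 1 carboxylic acid, 1 thiol.
Ester count: 1.

1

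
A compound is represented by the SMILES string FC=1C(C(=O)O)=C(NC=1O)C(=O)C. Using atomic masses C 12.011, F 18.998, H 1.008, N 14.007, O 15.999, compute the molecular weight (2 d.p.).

First, the molecular formula is C7H6FNO4 (counting implicit H from valence).
  C: 7 × 12.011 = 84.077
  F: 1 × 18.998 = 18.998
  H: 6 × 1.008 = 6.048
  N: 1 × 14.007 = 14.007
  O: 4 × 15.999 = 63.996
Sum: 7×12.011 + 1×18.998 + 6×1.008 + 1×14.007 + 4×15.999 = 187.126 → 187.13 g/mol.

187.13 g/mol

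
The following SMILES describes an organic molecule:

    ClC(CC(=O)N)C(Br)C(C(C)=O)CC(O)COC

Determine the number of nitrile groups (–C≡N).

Scan the SMILES for the nitrile motif — none present.
Groups that are present: 1 amide, 1 ether, 1 hydroxyl, 1 ketone.

0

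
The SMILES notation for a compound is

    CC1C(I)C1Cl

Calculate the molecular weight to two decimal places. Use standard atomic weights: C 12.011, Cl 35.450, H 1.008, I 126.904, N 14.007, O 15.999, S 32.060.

216.45 g/mol

First, the molecular formula is C4H6ClI (counting implicit H from valence).
  C: 4 × 12.011 = 48.044
  Cl: 1 × 35.450 = 35.450
  H: 6 × 1.008 = 6.048
  I: 1 × 126.904 = 126.904
Sum: 4×12.011 + 1×35.450 + 6×1.008 + 1×126.904 = 216.446 → 216.45 g/mol.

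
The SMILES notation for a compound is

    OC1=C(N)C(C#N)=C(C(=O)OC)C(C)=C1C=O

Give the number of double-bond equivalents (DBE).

Molecular formula: C11H10N2O4.
DoU = (2C + 2 + N − H − X) / 2, where X is the halogen count and O/S are ignored.
    = (2·11 + 2 + 2 − 10 − 0) / 2 = 16 / 2 = 8.

8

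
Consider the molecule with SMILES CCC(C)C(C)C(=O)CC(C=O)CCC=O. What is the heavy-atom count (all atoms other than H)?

Every atom symbol written in the SMILES (organic subset) is one heavy atom; implicit H are not written.
Heavy atoms by element → C:13, O:3.
Total: 16.

16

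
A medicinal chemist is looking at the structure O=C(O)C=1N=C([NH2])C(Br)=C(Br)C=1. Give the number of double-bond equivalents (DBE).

5

Degree of unsaturation = (number of rings) + (number of π bonds).
Ring closures in the SMILES: 1.
π bonds: 4 double bonds (each 1 DoU) → 4 DoU from unsaturation.
Total DoU = 1 + 4 = 5.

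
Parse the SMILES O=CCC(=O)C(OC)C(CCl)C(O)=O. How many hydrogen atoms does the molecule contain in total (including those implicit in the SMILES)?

Walk through each heavy atom and fill implicit hydrogens from standard valence (C 4, N 3, O 2, S 2, halogen 1):
  atom 1: O, bond orders sum to 2 (valence 2) → 0 H
  atom 2: C, bond orders sum to 3 (valence 4) → 1 H
  atom 3: C, bond orders sum to 2 (valence 4) → 2 H
  atom 4: C, bond orders sum to 4 (valence 4) → 0 H
  atom 5: O, bond orders sum to 2 (valence 2) → 0 H
  atom 6: C, bond orders sum to 3 (valence 4) → 1 H
  atom 7: O, bond orders sum to 2 (valence 2) → 0 H
  atom 8: C, bond orders sum to 1 (valence 4) → 3 H
  atom 9: C, bond orders sum to 3 (valence 4) → 1 H
  atom 10: C, bond orders sum to 2 (valence 4) → 2 H
  atom 11: Cl (halogen, monovalent) → 0 H
  atom 12: C, bond orders sum to 4 (valence 4) → 0 H
  atom 13: O, bond orders sum to 1 (valence 2) → 1 H
  atom 14: O, bond orders sum to 2 (valence 2) → 0 H
Total hydrogens: 11.

11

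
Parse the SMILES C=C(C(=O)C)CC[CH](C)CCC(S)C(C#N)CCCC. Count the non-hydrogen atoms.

Every atom symbol written in the SMILES (organic subset) is one heavy atom; implicit H are not written.
Heavy atoms by element → C:17, N:1, O:1, S:1.
Total: 20.

20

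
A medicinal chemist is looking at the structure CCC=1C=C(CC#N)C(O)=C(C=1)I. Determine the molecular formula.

Walk through each heavy atom and fill implicit hydrogens from standard valence (C 4, N 3, O 2, S 2, halogen 1):
  atom 1: C, bond orders sum to 1 (valence 4) → 3 H
  atom 2: C, bond orders sum to 2 (valence 4) → 2 H
  atom 3: C, bond orders sum to 4 (valence 4) → 0 H
  atom 4: C, bond orders sum to 3 (valence 4) → 1 H
  atom 5: C, bond orders sum to 4 (valence 4) → 0 H
  atom 6: C, bond orders sum to 2 (valence 4) → 2 H
  atom 7: C, bond orders sum to 4 (valence 4) → 0 H
  atom 8: N, bond orders sum to 3 (valence 3) → 0 H
  atom 9: C, bond orders sum to 4 (valence 4) → 0 H
  atom 10: O, bond orders sum to 1 (valence 2) → 1 H
  atom 11: C, bond orders sum to 4 (valence 4) → 0 H
  atom 12: C, bond orders sum to 3 (valence 4) → 1 H
  atom 13: I (halogen, monovalent) → 0 H
Totals → C:10, H:10, I:1, N:1, O:1.
In Hill order: C10H10INO.

C10H10INO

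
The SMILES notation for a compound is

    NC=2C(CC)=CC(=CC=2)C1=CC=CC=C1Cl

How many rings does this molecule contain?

In SMILES, each pair of matching ring-closure digits denotes one ring-closing bond; the number of such bonds equals the number of independent rings.
Ring-closure bonds here: 2.

2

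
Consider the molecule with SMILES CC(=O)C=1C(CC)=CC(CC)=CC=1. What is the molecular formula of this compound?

C12H16O

Walk through each heavy atom and fill implicit hydrogens from standard valence (C 4, N 3, O 2, S 2, halogen 1):
  atom 1: C, bond orders sum to 1 (valence 4) → 3 H
  atom 2: C, bond orders sum to 4 (valence 4) → 0 H
  atom 3: O, bond orders sum to 2 (valence 2) → 0 H
  atom 4: C, bond orders sum to 4 (valence 4) → 0 H
  atom 5: C, bond orders sum to 4 (valence 4) → 0 H
  atom 6: C, bond orders sum to 2 (valence 4) → 2 H
  atom 7: C, bond orders sum to 1 (valence 4) → 3 H
  atom 8: C, bond orders sum to 3 (valence 4) → 1 H
  atom 9: C, bond orders sum to 4 (valence 4) → 0 H
  atom 10: C, bond orders sum to 2 (valence 4) → 2 H
  atom 11: C, bond orders sum to 1 (valence 4) → 3 H
  atom 12: C, bond orders sum to 3 (valence 4) → 1 H
  atom 13: C, bond orders sum to 3 (valence 4) → 1 H
Totals → C:12, H:16, O:1.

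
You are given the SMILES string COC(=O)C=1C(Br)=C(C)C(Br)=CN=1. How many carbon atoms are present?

Count every carbon token in the SMILES (each C, including those in ring-closure positions and inside branches).
Carbon count: 8.

8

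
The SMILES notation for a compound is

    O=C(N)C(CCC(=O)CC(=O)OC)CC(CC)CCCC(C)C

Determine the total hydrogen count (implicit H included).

33

Walk through each heavy atom and fill implicit hydrogens from standard valence (C 4, N 3, O 2, S 2, halogen 1):
  atom 1: O, bond orders sum to 2 (valence 2) → 0 H
  atom 2: C, bond orders sum to 4 (valence 4) → 0 H
  atom 3: N, bond orders sum to 1 (valence 3) → 2 H
  atom 4: C, bond orders sum to 3 (valence 4) → 1 H
  atom 5: C, bond orders sum to 2 (valence 4) → 2 H
  atom 6: C, bond orders sum to 2 (valence 4) → 2 H
  atom 7: C, bond orders sum to 4 (valence 4) → 0 H
  atom 8: O, bond orders sum to 2 (valence 2) → 0 H
  atom 9: C, bond orders sum to 2 (valence 4) → 2 H
  atom 10: C, bond orders sum to 4 (valence 4) → 0 H
  atom 11: O, bond orders sum to 2 (valence 2) → 0 H
  atom 12: O, bond orders sum to 2 (valence 2) → 0 H
  atom 13: C, bond orders sum to 1 (valence 4) → 3 H
  atom 14: C, bond orders sum to 2 (valence 4) → 2 H
  atom 15: C, bond orders sum to 3 (valence 4) → 1 H
  atom 16: C, bond orders sum to 2 (valence 4) → 2 H
  atom 17: C, bond orders sum to 1 (valence 4) → 3 H
  atom 18: C, bond orders sum to 2 (valence 4) → 2 H
  atom 19: C, bond orders sum to 2 (valence 4) → 2 H
  atom 20: C, bond orders sum to 2 (valence 4) → 2 H
  atom 21: C, bond orders sum to 3 (valence 4) → 1 H
  atom 22: C, bond orders sum to 1 (valence 4) → 3 H
  atom 23: C, bond orders sum to 1 (valence 4) → 3 H
Total hydrogens: 33.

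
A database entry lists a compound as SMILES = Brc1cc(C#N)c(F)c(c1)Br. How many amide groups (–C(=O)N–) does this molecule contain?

0

Scan the SMILES for the amide motif — none present.
Groups that are present: 1 nitrile.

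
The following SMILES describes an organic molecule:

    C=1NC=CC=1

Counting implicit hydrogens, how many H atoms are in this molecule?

Walk through each heavy atom and fill implicit hydrogens from standard valence (C 4, N 3, O 2, S 2, halogen 1):
  atom 1: C, bond orders sum to 3 (valence 4) → 1 H
  atom 2: N, bond orders sum to 2 (valence 3) → 1 H
  atom 3: C, bond orders sum to 3 (valence 4) → 1 H
  atom 4: C, bond orders sum to 3 (valence 4) → 1 H
  atom 5: C, bond orders sum to 3 (valence 4) → 1 H
Total hydrogens: 5.

5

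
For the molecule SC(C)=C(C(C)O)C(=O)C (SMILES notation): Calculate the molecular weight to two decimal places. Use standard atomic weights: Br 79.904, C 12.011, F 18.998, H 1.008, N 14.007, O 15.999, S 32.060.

160.23 g/mol

First, the molecular formula is C7H12O2S (counting implicit H from valence).
  C: 7 × 12.011 = 84.077
  H: 12 × 1.008 = 12.096
  O: 2 × 15.999 = 31.998
  S: 1 × 32.060 = 32.060
Sum: 7×12.011 + 12×1.008 + 2×15.999 + 1×32.060 = 160.231 → 160.23 g/mol.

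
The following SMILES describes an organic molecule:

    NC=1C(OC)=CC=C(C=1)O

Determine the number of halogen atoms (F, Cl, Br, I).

Scan the SMILES for the halogen motif — none present.
Groups that are present: 1 ether, 1 hydroxyl, 1 primary amine.

0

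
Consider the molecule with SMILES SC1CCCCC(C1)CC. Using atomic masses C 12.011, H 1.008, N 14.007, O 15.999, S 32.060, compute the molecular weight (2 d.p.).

First, the molecular formula is C9H18S (counting implicit H from valence).
  C: 9 × 12.011 = 108.099
  H: 18 × 1.008 = 18.144
  S: 1 × 32.060 = 32.060
Sum: 9×12.011 + 18×1.008 + 1×32.060 = 158.303 → 158.30 g/mol.

158.30 g/mol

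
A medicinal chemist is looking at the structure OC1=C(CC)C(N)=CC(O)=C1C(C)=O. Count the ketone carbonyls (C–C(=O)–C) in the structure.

The ketone motif appears at heavy-atom position 12 in the SMILES.
Other groups present: 2 hydroxyl, 1 primary amine.
Ketone count: 1.

1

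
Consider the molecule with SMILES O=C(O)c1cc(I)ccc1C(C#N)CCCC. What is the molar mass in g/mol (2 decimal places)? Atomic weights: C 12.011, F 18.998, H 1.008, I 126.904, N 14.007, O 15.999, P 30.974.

First, the molecular formula is C13H14INO2 (counting implicit H from valence).
  C: 13 × 12.011 = 156.143
  H: 14 × 1.008 = 14.112
  I: 1 × 126.904 = 126.904
  N: 1 × 14.007 = 14.007
  O: 2 × 15.999 = 31.998
Sum: 13×12.011 + 14×1.008 + 1×126.904 + 1×14.007 + 2×15.999 = 343.164 → 343.16 g/mol.

343.16 g/mol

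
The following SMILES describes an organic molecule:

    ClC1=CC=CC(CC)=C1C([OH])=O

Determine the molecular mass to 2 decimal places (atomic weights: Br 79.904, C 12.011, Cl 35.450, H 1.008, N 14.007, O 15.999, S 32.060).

First, the molecular formula is C9H9ClO2 (counting implicit H from valence).
  C: 9 × 12.011 = 108.099
  Cl: 1 × 35.450 = 35.450
  H: 9 × 1.008 = 9.072
  O: 2 × 15.999 = 31.998
Sum: 9×12.011 + 1×35.450 + 9×1.008 + 2×15.999 = 184.619 → 184.62 g/mol.

184.62 g/mol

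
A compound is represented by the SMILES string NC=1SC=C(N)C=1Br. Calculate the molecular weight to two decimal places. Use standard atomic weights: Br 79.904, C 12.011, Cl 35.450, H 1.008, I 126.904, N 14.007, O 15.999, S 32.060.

193.06 g/mol

First, the molecular formula is C4H5BrN2S (counting implicit H from valence).
  Br: 1 × 79.904 = 79.904
  C: 4 × 12.011 = 48.044
  H: 5 × 1.008 = 5.040
  N: 2 × 14.007 = 28.014
  S: 1 × 32.060 = 32.060
Sum: 1×79.904 + 4×12.011 + 5×1.008 + 2×14.007 + 1×32.060 = 193.062 → 193.06 g/mol.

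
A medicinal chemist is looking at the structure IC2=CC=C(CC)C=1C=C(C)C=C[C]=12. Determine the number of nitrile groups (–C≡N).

Scan the SMILES for the nitrile motif — none present.

0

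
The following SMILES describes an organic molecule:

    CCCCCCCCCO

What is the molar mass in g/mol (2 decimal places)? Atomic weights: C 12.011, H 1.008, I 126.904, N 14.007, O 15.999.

First, the molecular formula is C9H20O (counting implicit H from valence).
  C: 9 × 12.011 = 108.099
  H: 20 × 1.008 = 20.160
  O: 1 × 15.999 = 15.999
Sum: 9×12.011 + 20×1.008 + 1×15.999 = 144.258 → 144.26 g/mol.

144.26 g/mol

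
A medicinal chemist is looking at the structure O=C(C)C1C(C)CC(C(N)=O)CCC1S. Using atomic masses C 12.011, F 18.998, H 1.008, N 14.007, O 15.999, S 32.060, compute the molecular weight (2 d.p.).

229.34 g/mol

First, the molecular formula is C11H19NO2S (counting implicit H from valence).
  C: 11 × 12.011 = 132.121
  H: 19 × 1.008 = 19.152
  N: 1 × 14.007 = 14.007
  O: 2 × 15.999 = 31.998
  S: 1 × 32.060 = 32.060
Sum: 11×12.011 + 19×1.008 + 1×14.007 + 2×15.999 + 1×32.060 = 229.338 → 229.34 g/mol.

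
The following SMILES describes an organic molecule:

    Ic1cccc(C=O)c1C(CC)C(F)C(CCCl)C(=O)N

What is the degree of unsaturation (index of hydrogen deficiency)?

6

Molecular formula: C15H18ClFINO2.
DoU = (2C + 2 + N − H − X) / 2, where X is the halogen count and O/S are ignored.
    = (2·15 + 2 + 1 − 18 − 3) / 2 = 12 / 2 = 6.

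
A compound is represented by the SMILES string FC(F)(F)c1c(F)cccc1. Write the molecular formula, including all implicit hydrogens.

Walk through each heavy atom and fill implicit hydrogens from standard valence (C 4, N 3, O 2, S 2, halogen 1); for lowercase aromatic atoms, an aromatic c carries 1 H when it has two neighbours and 0 H with three, and aromatic n carries 0 H:
  atom 1: F (halogen, monovalent) → 0 H
  atom 2: C, bond orders sum to 4 (valence 4) → 0 H
  atom 3: F (halogen, monovalent) → 0 H
  atom 4: F (halogen, monovalent) → 0 H
  atom 5: aromatic c, 3 neighbours → 0 H
  atom 6: aromatic c, 3 neighbours → 0 H
  atom 7: F (halogen, monovalent) → 0 H
  atom 8: aromatic c, 2 neighbours → 1 H
  atom 9: aromatic c, 2 neighbours → 1 H
  atom 10: aromatic c, 2 neighbours → 1 H
  atom 11: aromatic c, 2 neighbours → 1 H
Totals → C:7, H:4, F:4.
In Hill order: C7H4F4.

C7H4F4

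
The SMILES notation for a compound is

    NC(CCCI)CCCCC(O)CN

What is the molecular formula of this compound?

Walk through each heavy atom and fill implicit hydrogens from standard valence (C 4, N 3, O 2, S 2, halogen 1):
  atom 1: N, bond orders sum to 1 (valence 3) → 2 H
  atom 2: C, bond orders sum to 3 (valence 4) → 1 H
  atom 3: C, bond orders sum to 2 (valence 4) → 2 H
  atom 4: C, bond orders sum to 2 (valence 4) → 2 H
  atom 5: C, bond orders sum to 2 (valence 4) → 2 H
  atom 6: I (halogen, monovalent) → 0 H
  atom 7: C, bond orders sum to 2 (valence 4) → 2 H
  atom 8: C, bond orders sum to 2 (valence 4) → 2 H
  atom 9: C, bond orders sum to 2 (valence 4) → 2 H
  atom 10: C, bond orders sum to 2 (valence 4) → 2 H
  atom 11: C, bond orders sum to 3 (valence 4) → 1 H
  atom 12: O, bond orders sum to 1 (valence 2) → 1 H
  atom 13: C, bond orders sum to 2 (valence 4) → 2 H
  atom 14: N, bond orders sum to 1 (valence 3) → 2 H
Totals → C:10, H:23, I:1, N:2, O:1.
In Hill order: C10H23IN2O.

C10H23IN2O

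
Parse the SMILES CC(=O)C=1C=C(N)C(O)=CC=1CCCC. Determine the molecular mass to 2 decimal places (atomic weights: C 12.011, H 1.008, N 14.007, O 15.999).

207.27 g/mol

First, the molecular formula is C12H17NO2 (counting implicit H from valence).
  C: 12 × 12.011 = 144.132
  H: 17 × 1.008 = 17.136
  N: 1 × 14.007 = 14.007
  O: 2 × 15.999 = 31.998
Sum: 12×12.011 + 17×1.008 + 1×14.007 + 2×15.999 = 207.273 → 207.27 g/mol.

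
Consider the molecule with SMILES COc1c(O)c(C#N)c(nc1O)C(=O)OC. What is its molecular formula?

Walk through each heavy atom and fill implicit hydrogens from standard valence (C 4, N 3, O 2, S 2, halogen 1); for lowercase aromatic atoms, an aromatic c carries 1 H when it has two neighbours and 0 H with three, and aromatic n carries 0 H:
  atom 1: C, bond orders sum to 1 (valence 4) → 3 H
  atom 2: O, bond orders sum to 2 (valence 2) → 0 H
  atom 3: aromatic c, 3 neighbours → 0 H
  atom 4: aromatic c, 3 neighbours → 0 H
  atom 5: O, bond orders sum to 1 (valence 2) → 1 H
  atom 6: aromatic c, 3 neighbours → 0 H
  atom 7: C, bond orders sum to 4 (valence 4) → 0 H
  atom 8: N, bond orders sum to 3 (valence 3) → 0 H
  atom 9: aromatic c, 3 neighbours → 0 H
  atom 10: aromatic n, 2 neighbours → 0 H
  atom 11: aromatic c, 3 neighbours → 0 H
  atom 12: O, bond orders sum to 1 (valence 2) → 1 H
  atom 13: C, bond orders sum to 4 (valence 4) → 0 H
  atom 14: O, bond orders sum to 2 (valence 2) → 0 H
  atom 15: O, bond orders sum to 2 (valence 2) → 0 H
  atom 16: C, bond orders sum to 1 (valence 4) → 3 H
Totals → C:9, H:8, N:2, O:5.

C9H8N2O5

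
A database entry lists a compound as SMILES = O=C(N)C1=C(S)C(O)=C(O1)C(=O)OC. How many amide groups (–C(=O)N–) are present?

1

The amide motif appears at heavy-atom position 2 in the SMILES.
Other groups present: 1 ester, 1 hydroxyl, 1 thiol.
Amide count: 1.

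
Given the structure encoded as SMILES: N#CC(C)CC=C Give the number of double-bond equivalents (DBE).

3

Degree of unsaturation = (number of rings) + (number of π bonds).
Ring closures in the SMILES: 0.
π bonds: 1 double bond (each 1 DoU), 1 triple bond (each 2 DoU) → 3 DoU from unsaturation.
Total DoU = 0 + 3 = 3.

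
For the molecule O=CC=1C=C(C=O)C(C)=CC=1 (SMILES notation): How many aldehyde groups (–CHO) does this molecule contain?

2

The aldehyde motif appears at heavy-atom positions 2, 6 in the SMILES.
Aldehyde count: 2.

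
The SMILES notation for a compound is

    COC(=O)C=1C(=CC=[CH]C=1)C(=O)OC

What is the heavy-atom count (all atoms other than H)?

Every atom symbol written in the SMILES (organic subset) is one heavy atom; implicit H are not written.
Heavy atoms by element → C:10, O:4.
Total: 14.

14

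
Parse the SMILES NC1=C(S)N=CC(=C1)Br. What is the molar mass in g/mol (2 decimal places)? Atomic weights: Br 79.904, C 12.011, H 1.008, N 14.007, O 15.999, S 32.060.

205.07 g/mol

First, the molecular formula is C5H5BrN2S (counting implicit H from valence).
  Br: 1 × 79.904 = 79.904
  C: 5 × 12.011 = 60.055
  H: 5 × 1.008 = 5.040
  N: 2 × 14.007 = 28.014
  S: 1 × 32.060 = 32.060
Sum: 1×79.904 + 5×12.011 + 5×1.008 + 2×14.007 + 1×32.060 = 205.073 → 205.07 g/mol.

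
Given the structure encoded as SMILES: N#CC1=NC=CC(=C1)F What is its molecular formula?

Walk through each heavy atom and fill implicit hydrogens from standard valence (C 4, N 3, O 2, S 2, halogen 1):
  atom 1: N, bond orders sum to 3 (valence 3) → 0 H
  atom 2: C, bond orders sum to 4 (valence 4) → 0 H
  atom 3: C, bond orders sum to 4 (valence 4) → 0 H
  atom 4: N, bond orders sum to 3 (valence 3) → 0 H
  atom 5: C, bond orders sum to 3 (valence 4) → 1 H
  atom 6: C, bond orders sum to 3 (valence 4) → 1 H
  atom 7: C, bond orders sum to 4 (valence 4) → 0 H
  atom 8: C, bond orders sum to 3 (valence 4) → 1 H
  atom 9: F (halogen, monovalent) → 0 H
Totals → C:6, H:3, F:1, N:2.
In Hill order: C6H3FN2.

C6H3FN2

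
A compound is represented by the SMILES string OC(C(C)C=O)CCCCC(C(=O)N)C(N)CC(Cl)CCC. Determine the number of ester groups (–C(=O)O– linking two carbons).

Scan the SMILES for the ester motif — none present.
Groups that are present: 1 aldehyde, 1 amide, 1 hydroxyl, 1 primary amine.

0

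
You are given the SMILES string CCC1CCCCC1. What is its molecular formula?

C8H16

Walk through each heavy atom and fill implicit hydrogens from standard valence (C 4, N 3, O 2, S 2, halogen 1):
  atom 1: C, bond orders sum to 1 (valence 4) → 3 H
  atom 2: C, bond orders sum to 2 (valence 4) → 2 H
  atom 3: C, bond orders sum to 3 (valence 4) → 1 H
  atom 4: C, bond orders sum to 2 (valence 4) → 2 H
  atom 5: C, bond orders sum to 2 (valence 4) → 2 H
  atom 6: C, bond orders sum to 2 (valence 4) → 2 H
  atom 7: C, bond orders sum to 2 (valence 4) → 2 H
  atom 8: C, bond orders sum to 2 (valence 4) → 2 H
Totals → C:8, H:16.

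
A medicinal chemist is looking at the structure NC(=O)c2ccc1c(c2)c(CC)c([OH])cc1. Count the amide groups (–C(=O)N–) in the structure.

1

The amide motif appears at heavy-atom position 2 in the SMILES.
Other groups present: 1 hydroxyl.
Amide count: 1.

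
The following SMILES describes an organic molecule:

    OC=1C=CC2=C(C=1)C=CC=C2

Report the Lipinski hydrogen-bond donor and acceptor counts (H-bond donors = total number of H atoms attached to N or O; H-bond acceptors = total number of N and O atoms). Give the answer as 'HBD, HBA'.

1, 1

Donors: find every N or O and count the H atoms it carries.
  atom 1 (O): bond orders sum to 1 → 1 H
Lipinski HBD = 1.
Acceptors: N atoms = 0, O atoms = 1 → HBA = 1.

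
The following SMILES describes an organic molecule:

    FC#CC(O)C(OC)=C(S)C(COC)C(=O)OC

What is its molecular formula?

C11H15FO5S

Walk through each heavy atom and fill implicit hydrogens from standard valence (C 4, N 3, O 2, S 2, halogen 1):
  atom 1: F (halogen, monovalent) → 0 H
  atom 2: C, bond orders sum to 4 (valence 4) → 0 H
  atom 3: C, bond orders sum to 4 (valence 4) → 0 H
  atom 4: C, bond orders sum to 3 (valence 4) → 1 H
  atom 5: O, bond orders sum to 1 (valence 2) → 1 H
  atom 6: C, bond orders sum to 4 (valence 4) → 0 H
  atom 7: O, bond orders sum to 2 (valence 2) → 0 H
  atom 8: C, bond orders sum to 1 (valence 4) → 3 H
  atom 9: C, bond orders sum to 4 (valence 4) → 0 H
  atom 10: S, bond orders sum to 1 (valence 2) → 1 H
  atom 11: C, bond orders sum to 3 (valence 4) → 1 H
  atom 12: C, bond orders sum to 2 (valence 4) → 2 H
  atom 13: O, bond orders sum to 2 (valence 2) → 0 H
  atom 14: C, bond orders sum to 1 (valence 4) → 3 H
  atom 15: C, bond orders sum to 4 (valence 4) → 0 H
  atom 16: O, bond orders sum to 2 (valence 2) → 0 H
  atom 17: O, bond orders sum to 2 (valence 2) → 0 H
  atom 18: C, bond orders sum to 1 (valence 4) → 3 H
Totals → C:11, H:15, F:1, O:5, S:1.
In Hill order: C11H15FO5S.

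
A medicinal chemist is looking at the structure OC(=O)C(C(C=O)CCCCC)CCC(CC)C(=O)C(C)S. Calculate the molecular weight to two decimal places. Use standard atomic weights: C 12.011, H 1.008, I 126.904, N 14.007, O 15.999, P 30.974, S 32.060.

330.48 g/mol

First, the molecular formula is C17H30O4S (counting implicit H from valence).
  C: 17 × 12.011 = 204.187
  H: 30 × 1.008 = 30.240
  O: 4 × 15.999 = 63.996
  S: 1 × 32.060 = 32.060
Sum: 17×12.011 + 30×1.008 + 4×15.999 + 1×32.060 = 330.483 → 330.48 g/mol.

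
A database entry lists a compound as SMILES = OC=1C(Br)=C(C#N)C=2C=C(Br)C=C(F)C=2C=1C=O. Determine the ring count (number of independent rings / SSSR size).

In SMILES, each pair of matching ring-closure digits denotes one ring-closing bond; the number of such bonds equals the number of independent rings.
Ring-closure bonds here: 2.

2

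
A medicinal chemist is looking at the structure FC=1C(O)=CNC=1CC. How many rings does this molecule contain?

In SMILES, each pair of matching ring-closure digits denotes one ring-closing bond; the number of such bonds equals the number of independent rings.
Ring-closure bonds here: 1.

1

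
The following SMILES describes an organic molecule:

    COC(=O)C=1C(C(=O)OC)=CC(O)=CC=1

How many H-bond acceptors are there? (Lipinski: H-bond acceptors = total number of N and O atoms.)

5

N atoms: 0; O atoms: 5.
Lipinski HBA = 0 + 5 = 5.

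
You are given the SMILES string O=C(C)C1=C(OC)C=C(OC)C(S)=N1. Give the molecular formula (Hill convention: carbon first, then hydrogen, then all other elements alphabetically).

C9H11NO3S

Walk through each heavy atom and fill implicit hydrogens from standard valence (C 4, N 3, O 2, S 2, halogen 1):
  atom 1: O, bond orders sum to 2 (valence 2) → 0 H
  atom 2: C, bond orders sum to 4 (valence 4) → 0 H
  atom 3: C, bond orders sum to 1 (valence 4) → 3 H
  atom 4: C, bond orders sum to 4 (valence 4) → 0 H
  atom 5: C, bond orders sum to 4 (valence 4) → 0 H
  atom 6: O, bond orders sum to 2 (valence 2) → 0 H
  atom 7: C, bond orders sum to 1 (valence 4) → 3 H
  atom 8: C, bond orders sum to 3 (valence 4) → 1 H
  atom 9: C, bond orders sum to 4 (valence 4) → 0 H
  atom 10: O, bond orders sum to 2 (valence 2) → 0 H
  atom 11: C, bond orders sum to 1 (valence 4) → 3 H
  atom 12: C, bond orders sum to 4 (valence 4) → 0 H
  atom 13: S, bond orders sum to 1 (valence 2) → 1 H
  atom 14: N, bond orders sum to 3 (valence 3) → 0 H
Totals → C:9, H:11, N:1, O:3, S:1.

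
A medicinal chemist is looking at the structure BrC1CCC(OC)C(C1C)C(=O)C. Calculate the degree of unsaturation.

Molecular formula: C10H17BrO2.
DoU = (2C + 2 + N − H − X) / 2, where X is the halogen count and O/S are ignored.
    = (2·10 + 2 + 0 − 17 − 1) / 2 = 4 / 2 = 2.

2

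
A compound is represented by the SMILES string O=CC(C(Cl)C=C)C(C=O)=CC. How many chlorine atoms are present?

Scan the SMILES for Cl atoms (remember two-letter symbols like Cl and Br are single atoms).
Chlorine count: 1.

1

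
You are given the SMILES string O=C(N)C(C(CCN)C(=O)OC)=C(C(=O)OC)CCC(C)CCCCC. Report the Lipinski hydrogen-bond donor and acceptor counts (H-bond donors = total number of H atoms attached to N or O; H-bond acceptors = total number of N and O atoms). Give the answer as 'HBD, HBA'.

Donors: find every N or O and count the H atoms it carries.
  atom 1 (O): bond orders sum to 2 → 0 H
  atom 3 (N): bond orders sum to 1 → 2 H
  atom 8 (N): bond orders sum to 1 → 2 H
  atom 10 (O): bond orders sum to 2 → 0 H
  atom 11 (O): bond orders sum to 2 → 0 H
  atom 15 (O): bond orders sum to 2 → 0 H
  atom 16 (O): bond orders sum to 2 → 0 H
Lipinski HBD = 4.
Acceptors: N atoms = 2, O atoms = 5 → HBA = 7.

4, 7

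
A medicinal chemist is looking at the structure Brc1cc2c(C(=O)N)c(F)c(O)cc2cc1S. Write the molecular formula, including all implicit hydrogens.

Walk through each heavy atom and fill implicit hydrogens from standard valence (C 4, N 3, O 2, S 2, halogen 1); for lowercase aromatic atoms, an aromatic c carries 1 H when it has two neighbours and 0 H with three, and aromatic n carries 0 H:
  atom 1: Br (halogen, monovalent) → 0 H
  atom 2: aromatic c, 3 neighbours → 0 H
  atom 3: aromatic c, 2 neighbours → 1 H
  atom 4: aromatic c, 3 neighbours → 0 H
  atom 5: aromatic c, 3 neighbours → 0 H
  atom 6: C, bond orders sum to 4 (valence 4) → 0 H
  atom 7: O, bond orders sum to 2 (valence 2) → 0 H
  atom 8: N, bond orders sum to 1 (valence 3) → 2 H
  atom 9: aromatic c, 3 neighbours → 0 H
  atom 10: F (halogen, monovalent) → 0 H
  atom 11: aromatic c, 3 neighbours → 0 H
  atom 12: O, bond orders sum to 1 (valence 2) → 1 H
  atom 13: aromatic c, 2 neighbours → 1 H
  atom 14: aromatic c, 3 neighbours → 0 H
  atom 15: aromatic c, 2 neighbours → 1 H
  atom 16: aromatic c, 3 neighbours → 0 H
  atom 17: S, bond orders sum to 1 (valence 2) → 1 H
Totals → C:11, H:7, Br:1, F:1, N:1, O:2, S:1.

C11H7BrFNO2S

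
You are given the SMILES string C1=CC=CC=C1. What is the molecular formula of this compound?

Walk through each heavy atom and fill implicit hydrogens from standard valence (C 4, N 3, O 2, S 2, halogen 1):
  atom 1: C, bond orders sum to 3 (valence 4) → 1 H
  atom 2: C, bond orders sum to 3 (valence 4) → 1 H
  atom 3: C, bond orders sum to 3 (valence 4) → 1 H
  atom 4: C, bond orders sum to 3 (valence 4) → 1 H
  atom 5: C, bond orders sum to 3 (valence 4) → 1 H
  atom 6: C, bond orders sum to 3 (valence 4) → 1 H
Totals → C:6, H:6.

C6H6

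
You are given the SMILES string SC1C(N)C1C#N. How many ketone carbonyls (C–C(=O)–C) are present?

Scan the SMILES for the ketone motif — none present.
Groups that are present: 1 nitrile, 1 primary amine, 1 thiol.

0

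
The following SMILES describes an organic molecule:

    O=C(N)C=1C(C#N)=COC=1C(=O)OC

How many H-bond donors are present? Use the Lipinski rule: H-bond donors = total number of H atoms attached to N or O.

2

Donors: find every N or O and count the H atoms it carries.
  atom 1 (O): bond orders sum to 2 → 0 H
  atom 3 (N): bond orders sum to 1 → 2 H
  atom 7 (N): bond orders sum to 3 → 0 H
  atom 9 (O): bond orders sum to 2 → 0 H
  atom 12 (O): bond orders sum to 2 → 0 H
  atom 13 (O): bond orders sum to 2 → 0 H
Lipinski HBD = 2.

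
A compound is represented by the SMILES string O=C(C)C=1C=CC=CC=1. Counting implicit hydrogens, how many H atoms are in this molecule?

8

Walk through each heavy atom and fill implicit hydrogens from standard valence (C 4, N 3, O 2, S 2, halogen 1):
  atom 1: O, bond orders sum to 2 (valence 2) → 0 H
  atom 2: C, bond orders sum to 4 (valence 4) → 0 H
  atom 3: C, bond orders sum to 1 (valence 4) → 3 H
  atom 4: C, bond orders sum to 4 (valence 4) → 0 H
  atom 5: C, bond orders sum to 3 (valence 4) → 1 H
  atom 6: C, bond orders sum to 3 (valence 4) → 1 H
  atom 7: C, bond orders sum to 3 (valence 4) → 1 H
  atom 8: C, bond orders sum to 3 (valence 4) → 1 H
  atom 9: C, bond orders sum to 3 (valence 4) → 1 H
Total hydrogens: 8.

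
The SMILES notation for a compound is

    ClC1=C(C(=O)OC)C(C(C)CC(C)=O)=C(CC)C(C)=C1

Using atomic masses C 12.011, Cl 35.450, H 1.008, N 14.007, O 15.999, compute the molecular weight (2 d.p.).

296.79 g/mol

First, the molecular formula is C16H21ClO3 (counting implicit H from valence).
  C: 16 × 12.011 = 192.176
  Cl: 1 × 35.450 = 35.450
  H: 21 × 1.008 = 21.168
  O: 3 × 15.999 = 47.997
Sum: 16×12.011 + 1×35.450 + 21×1.008 + 3×15.999 = 296.791 → 296.79 g/mol.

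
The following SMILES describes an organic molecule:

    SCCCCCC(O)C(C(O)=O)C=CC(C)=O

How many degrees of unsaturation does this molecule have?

3

Molecular formula: C12H20O4S.
DoU = (2C + 2 + N − H − X) / 2, where X is the halogen count and O/S are ignored.
    = (2·12 + 2 + 0 − 20 − 0) / 2 = 6 / 2 = 3.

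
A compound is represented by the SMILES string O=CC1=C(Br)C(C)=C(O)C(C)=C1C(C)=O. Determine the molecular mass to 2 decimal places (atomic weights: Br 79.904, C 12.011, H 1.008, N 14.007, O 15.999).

271.11 g/mol

First, the molecular formula is C11H11BrO3 (counting implicit H from valence).
  Br: 1 × 79.904 = 79.904
  C: 11 × 12.011 = 132.121
  H: 11 × 1.008 = 11.088
  O: 3 × 15.999 = 47.997
Sum: 1×79.904 + 11×12.011 + 11×1.008 + 3×15.999 = 271.110 → 271.11 g/mol.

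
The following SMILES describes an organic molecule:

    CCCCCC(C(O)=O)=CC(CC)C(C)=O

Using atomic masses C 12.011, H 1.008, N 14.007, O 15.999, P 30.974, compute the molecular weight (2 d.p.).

First, the molecular formula is C13H22O3 (counting implicit H from valence).
  C: 13 × 12.011 = 156.143
  H: 22 × 1.008 = 22.176
  O: 3 × 15.999 = 47.997
Sum: 13×12.011 + 22×1.008 + 3×15.999 = 226.316 → 226.32 g/mol.

226.32 g/mol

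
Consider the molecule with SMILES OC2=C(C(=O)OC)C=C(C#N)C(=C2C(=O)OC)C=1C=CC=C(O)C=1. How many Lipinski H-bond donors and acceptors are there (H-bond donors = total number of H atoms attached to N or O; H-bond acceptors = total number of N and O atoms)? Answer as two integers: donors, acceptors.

Donors: find every N or O and count the H atoms it carries.
  atom 1 (O): bond orders sum to 1 → 1 H
  atom 5 (O): bond orders sum to 2 → 0 H
  atom 6 (O): bond orders sum to 2 → 0 H
  atom 11 (N): bond orders sum to 3 → 0 H
  atom 15 (O): bond orders sum to 2 → 0 H
  atom 16 (O): bond orders sum to 2 → 0 H
  atom 23 (O): bond orders sum to 1 → 1 H
Lipinski HBD = 2.
Acceptors: N atoms = 1, O atoms = 6 → HBA = 7.

2, 7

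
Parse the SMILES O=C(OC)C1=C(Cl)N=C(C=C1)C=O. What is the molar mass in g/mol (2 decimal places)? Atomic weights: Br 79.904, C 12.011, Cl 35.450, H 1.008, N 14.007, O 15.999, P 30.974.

199.59 g/mol

First, the molecular formula is C8H6ClNO3 (counting implicit H from valence).
  C: 8 × 12.011 = 96.088
  Cl: 1 × 35.450 = 35.450
  H: 6 × 1.008 = 6.048
  N: 1 × 14.007 = 14.007
  O: 3 × 15.999 = 47.997
Sum: 8×12.011 + 1×35.450 + 6×1.008 + 1×14.007 + 3×15.999 = 199.590 → 199.59 g/mol.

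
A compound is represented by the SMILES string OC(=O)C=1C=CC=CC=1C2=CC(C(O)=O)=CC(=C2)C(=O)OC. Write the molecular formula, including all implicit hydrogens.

C16H12O6

Walk through each heavy atom and fill implicit hydrogens from standard valence (C 4, N 3, O 2, S 2, halogen 1):
  atom 1: O, bond orders sum to 1 (valence 2) → 1 H
  atom 2: C, bond orders sum to 4 (valence 4) → 0 H
  atom 3: O, bond orders sum to 2 (valence 2) → 0 H
  atom 4: C, bond orders sum to 4 (valence 4) → 0 H
  atom 5: C, bond orders sum to 3 (valence 4) → 1 H
  atom 6: C, bond orders sum to 3 (valence 4) → 1 H
  atom 7: C, bond orders sum to 3 (valence 4) → 1 H
  atom 8: C, bond orders sum to 3 (valence 4) → 1 H
  atom 9: C, bond orders sum to 4 (valence 4) → 0 H
  atom 10: C, bond orders sum to 4 (valence 4) → 0 H
  atom 11: C, bond orders sum to 3 (valence 4) → 1 H
  atom 12: C, bond orders sum to 4 (valence 4) → 0 H
  atom 13: C, bond orders sum to 4 (valence 4) → 0 H
  atom 14: O, bond orders sum to 1 (valence 2) → 1 H
  atom 15: O, bond orders sum to 2 (valence 2) → 0 H
  atom 16: C, bond orders sum to 3 (valence 4) → 1 H
  atom 17: C, bond orders sum to 4 (valence 4) → 0 H
  atom 18: C, bond orders sum to 3 (valence 4) → 1 H
  atom 19: C, bond orders sum to 4 (valence 4) → 0 H
  atom 20: O, bond orders sum to 2 (valence 2) → 0 H
  atom 21: O, bond orders sum to 2 (valence 2) → 0 H
  atom 22: C, bond orders sum to 1 (valence 4) → 3 H
Totals → C:16, H:12, O:6.
In Hill order: C16H12O6.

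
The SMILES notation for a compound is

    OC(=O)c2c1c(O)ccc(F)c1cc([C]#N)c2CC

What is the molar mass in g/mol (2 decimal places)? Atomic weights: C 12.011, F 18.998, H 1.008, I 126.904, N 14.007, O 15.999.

259.24 g/mol

First, the molecular formula is C14H10FNO3 (counting implicit H from valence).
  C: 14 × 12.011 = 168.154
  F: 1 × 18.998 = 18.998
  H: 10 × 1.008 = 10.080
  N: 1 × 14.007 = 14.007
  O: 3 × 15.999 = 47.997
Sum: 14×12.011 + 1×18.998 + 10×1.008 + 1×14.007 + 3×15.999 = 259.236 → 259.24 g/mol.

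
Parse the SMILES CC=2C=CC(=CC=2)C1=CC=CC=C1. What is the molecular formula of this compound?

C13H12

Walk through each heavy atom and fill implicit hydrogens from standard valence (C 4, N 3, O 2, S 2, halogen 1):
  atom 1: C, bond orders sum to 1 (valence 4) → 3 H
  atom 2: C, bond orders sum to 4 (valence 4) → 0 H
  atom 3: C, bond orders sum to 3 (valence 4) → 1 H
  atom 4: C, bond orders sum to 3 (valence 4) → 1 H
  atom 5: C, bond orders sum to 4 (valence 4) → 0 H
  atom 6: C, bond orders sum to 3 (valence 4) → 1 H
  atom 7: C, bond orders sum to 3 (valence 4) → 1 H
  atom 8: C, bond orders sum to 4 (valence 4) → 0 H
  atom 9: C, bond orders sum to 3 (valence 4) → 1 H
  atom 10: C, bond orders sum to 3 (valence 4) → 1 H
  atom 11: C, bond orders sum to 3 (valence 4) → 1 H
  atom 12: C, bond orders sum to 3 (valence 4) → 1 H
  atom 13: C, bond orders sum to 3 (valence 4) → 1 H
Totals → C:13, H:12.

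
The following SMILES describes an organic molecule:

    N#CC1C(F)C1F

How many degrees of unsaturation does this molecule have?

Degree of unsaturation = (number of rings) + (number of π bonds).
Ring closures in the SMILES: 1.
π bonds: 1 triple bond (each 2 DoU) → 2 DoU from unsaturation.
Total DoU = 1 + 2 = 3.

3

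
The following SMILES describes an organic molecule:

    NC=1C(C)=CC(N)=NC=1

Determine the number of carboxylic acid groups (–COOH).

Scan the SMILES for the carboxylic acid motif — none present.
Groups that are present: 2 primary amine.

0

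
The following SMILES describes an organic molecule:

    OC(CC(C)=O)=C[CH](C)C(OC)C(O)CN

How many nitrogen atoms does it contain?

Scan the SMILES for N atoms (remember two-letter symbols like Cl and Br are single atoms).
Nitrogen count: 1.

1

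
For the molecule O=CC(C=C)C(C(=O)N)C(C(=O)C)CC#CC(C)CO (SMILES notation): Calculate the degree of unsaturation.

Molecular formula: C15H21NO4.
DoU = (2C + 2 + N − H − X) / 2, where X is the halogen count and O/S are ignored.
    = (2·15 + 2 + 1 − 21 − 0) / 2 = 12 / 2 = 6.

6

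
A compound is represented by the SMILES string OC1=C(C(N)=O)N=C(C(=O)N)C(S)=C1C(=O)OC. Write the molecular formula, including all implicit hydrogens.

Walk through each heavy atom and fill implicit hydrogens from standard valence (C 4, N 3, O 2, S 2, halogen 1):
  atom 1: O, bond orders sum to 1 (valence 2) → 1 H
  atom 2: C, bond orders sum to 4 (valence 4) → 0 H
  atom 3: C, bond orders sum to 4 (valence 4) → 0 H
  atom 4: C, bond orders sum to 4 (valence 4) → 0 H
  atom 5: N, bond orders sum to 1 (valence 3) → 2 H
  atom 6: O, bond orders sum to 2 (valence 2) → 0 H
  atom 7: N, bond orders sum to 3 (valence 3) → 0 H
  atom 8: C, bond orders sum to 4 (valence 4) → 0 H
  atom 9: C, bond orders sum to 4 (valence 4) → 0 H
  atom 10: O, bond orders sum to 2 (valence 2) → 0 H
  atom 11: N, bond orders sum to 1 (valence 3) → 2 H
  atom 12: C, bond orders sum to 4 (valence 4) → 0 H
  atom 13: S, bond orders sum to 1 (valence 2) → 1 H
  atom 14: C, bond orders sum to 4 (valence 4) → 0 H
  atom 15: C, bond orders sum to 4 (valence 4) → 0 H
  atom 16: O, bond orders sum to 2 (valence 2) → 0 H
  atom 17: O, bond orders sum to 2 (valence 2) → 0 H
  atom 18: C, bond orders sum to 1 (valence 4) → 3 H
Totals → C:9, H:9, N:3, O:5, S:1.

C9H9N3O5S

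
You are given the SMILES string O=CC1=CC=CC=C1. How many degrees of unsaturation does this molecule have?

5

Degree of unsaturation = (number of rings) + (number of π bonds).
Ring closures in the SMILES: 1.
π bonds: 4 double bonds (each 1 DoU) → 4 DoU from unsaturation.
Total DoU = 1 + 4 = 5.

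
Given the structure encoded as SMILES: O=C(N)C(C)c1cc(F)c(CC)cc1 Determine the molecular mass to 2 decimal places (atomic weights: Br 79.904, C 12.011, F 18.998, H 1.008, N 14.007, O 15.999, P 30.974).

First, the molecular formula is C11H14FNO (counting implicit H from valence).
  C: 11 × 12.011 = 132.121
  F: 1 × 18.998 = 18.998
  H: 14 × 1.008 = 14.112
  N: 1 × 14.007 = 14.007
  O: 1 × 15.999 = 15.999
Sum: 11×12.011 + 1×18.998 + 14×1.008 + 1×14.007 + 1×15.999 = 195.237 → 195.24 g/mol.

195.24 g/mol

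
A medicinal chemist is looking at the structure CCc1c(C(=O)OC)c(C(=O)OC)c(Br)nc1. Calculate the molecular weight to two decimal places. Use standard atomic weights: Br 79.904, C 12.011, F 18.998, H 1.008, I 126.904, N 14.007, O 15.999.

First, the molecular formula is C11H12BrNO4 (counting implicit H from valence).
  Br: 1 × 79.904 = 79.904
  C: 11 × 12.011 = 132.121
  H: 12 × 1.008 = 12.096
  N: 1 × 14.007 = 14.007
  O: 4 × 15.999 = 63.996
Sum: 1×79.904 + 11×12.011 + 12×1.008 + 1×14.007 + 4×15.999 = 302.124 → 302.12 g/mol.

302.12 g/mol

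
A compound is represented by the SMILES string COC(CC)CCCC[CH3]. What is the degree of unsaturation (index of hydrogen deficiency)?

Molecular formula: C9H20O.
DoU = (2C + 2 + N − H − X) / 2, where X is the halogen count and O/S are ignored.
    = (2·9 + 2 + 0 − 20 − 0) / 2 = 0 / 2 = 0.

0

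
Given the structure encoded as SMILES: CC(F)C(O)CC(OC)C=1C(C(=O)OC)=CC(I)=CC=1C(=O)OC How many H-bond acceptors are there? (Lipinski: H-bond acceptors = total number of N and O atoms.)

N atoms: 0; O atoms: 6.
Lipinski HBA = 0 + 6 = 6.

6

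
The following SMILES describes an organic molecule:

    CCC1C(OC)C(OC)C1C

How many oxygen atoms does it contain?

Scan the SMILES for O atoms (remember two-letter symbols like Cl and Br are single atoms).
Oxygen count: 2.

2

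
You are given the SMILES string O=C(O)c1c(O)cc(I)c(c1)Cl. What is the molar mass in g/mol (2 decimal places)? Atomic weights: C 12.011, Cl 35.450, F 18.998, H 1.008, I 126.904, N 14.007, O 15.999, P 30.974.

298.46 g/mol

First, the molecular formula is C7H4ClIO3 (counting implicit H from valence).
  C: 7 × 12.011 = 84.077
  Cl: 1 × 35.450 = 35.450
  H: 4 × 1.008 = 4.032
  I: 1 × 126.904 = 126.904
  O: 3 × 15.999 = 47.997
Sum: 7×12.011 + 1×35.450 + 4×1.008 + 1×126.904 + 3×15.999 = 298.460 → 298.46 g/mol.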